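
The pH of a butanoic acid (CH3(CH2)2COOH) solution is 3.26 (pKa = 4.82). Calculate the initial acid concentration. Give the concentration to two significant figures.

C₀ = 2.1 × 10^-2 M

[H+] = 10^(-3.26) = 5.50 × 10^-4 M = x
Ka = 10^(−4.82) = 1.51 × 10^-5
Ka = x²/(C₀ − x) ⇒ C₀ = x + x²/Ka
C₀ = 5.50 × 10^-4 + (5.50 × 10^-4)²/(1.51 × 10^-5) = 2.06 × 10^-2 M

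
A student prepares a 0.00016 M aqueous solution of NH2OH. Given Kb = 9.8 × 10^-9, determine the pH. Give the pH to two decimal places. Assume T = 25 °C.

NH2OH + H2O ⇌ NH3OH+ + OH-
From the ICE table, Kb = [OH-]²/(0.00016 − [OH-]) = 9.8 × 10^-9.
Neglecting [OH-] in the denominator: [OH-] = √(9.8 × 10^-9 × 0.00016) = 1.25 × 10^-6 M
pOH = 5.90, so pH = 14.00 − pOH = 8.10

pH = 8.10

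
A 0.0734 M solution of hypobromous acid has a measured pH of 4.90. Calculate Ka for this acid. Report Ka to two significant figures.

[H+] = 10^(-4.90) = 1.26 × 10^-5 M
At equilibrium [HA] = 0.0734 − 1.26 × 10^-5 = 7.34 × 10^-2 M
Ka = [H+][A-]/[HA] = (1.26 × 10^-5)² / 7.34 × 10^-2 = 2.2 × 10^-9

Ka = 2.2 × 10^-9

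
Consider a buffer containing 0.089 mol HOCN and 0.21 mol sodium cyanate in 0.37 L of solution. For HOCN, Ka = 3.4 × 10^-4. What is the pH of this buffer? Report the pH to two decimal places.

pKa = −log(3.4 × 10^-4) = 3.469
pH = pKa + log([A⁻]/[HA]) = 3.469 + log(0.21/0.089)
pH = 3.469 + (+0.373) = 3.84

pH = 3.84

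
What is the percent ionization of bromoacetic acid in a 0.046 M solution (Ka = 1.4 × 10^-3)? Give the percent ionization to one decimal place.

BrCH2COOH ⇌ BrCH2COO- + H+; let x = [H+] at equilibrium.
Ka = x²/(C₀ − x); solving the quadratic gives x = 7.36 × 10^-3 M.
Fraction ionized = 7.36 × 10^-3 / 0.046 = 0.1600 → 16.0%

16.0%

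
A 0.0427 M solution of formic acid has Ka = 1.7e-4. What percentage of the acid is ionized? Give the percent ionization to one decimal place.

6.1%

HCOOH ⇌ HCOO- + H+; let x = [H+] at equilibrium.
Ka = x²/(C₀ − x); solving the quadratic gives x = 2.61 × 10^-3 M.
% ionization = x/C₀ × 100% = 2.61 × 10^-3/0.0427 × 100% = 6.1%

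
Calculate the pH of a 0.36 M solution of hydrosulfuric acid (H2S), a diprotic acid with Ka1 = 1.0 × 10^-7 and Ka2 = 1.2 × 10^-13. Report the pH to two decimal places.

pH = 3.72

Ka1 ≫ Ka2, so treat the first dissociation as the only significant source of H+.
Ka1 = x²/(0.36 − x) = 1.0 × 10^-7
x ≈ √(1.0 × 10^-7 × 0.36) = 1.90 × 10^-4 M
pH = −log(1.90 × 10^-4) = 3.72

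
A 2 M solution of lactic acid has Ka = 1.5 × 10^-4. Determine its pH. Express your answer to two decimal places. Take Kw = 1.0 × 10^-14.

CH3CH(OH)COOH ⇌ CH3CH(OH)COO- + H+
From the ICE table, Ka = [H+]²/(2 − [H+]) = 1.5 × 10^-4.
Assume [H+] ≪ 2: [H+] ≈ √(1.5 × 10^-4 × 2) = 1.73 × 10^-2 M
Check: 0.87% ionized — well under 5%, approximation valid.
pH = −log(1.73 × 10^-2) = 1.76

pH = 1.76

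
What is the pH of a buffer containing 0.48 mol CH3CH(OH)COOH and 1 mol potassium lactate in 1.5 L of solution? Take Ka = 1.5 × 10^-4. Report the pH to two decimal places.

pH = 4.14

pKa = −log(1.5 × 10^-4) = 3.824
pH = pKa + log([A⁻]/[HA]) = 3.824 + log(1/0.48)
pH = 3.824 + (+0.319) = 4.14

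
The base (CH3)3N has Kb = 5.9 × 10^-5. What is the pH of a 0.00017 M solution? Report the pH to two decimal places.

pH = 9.87

(CH3)3N + H2O ⇌ (CH3)3NH+ + OH-
Kb = [OH-]²/(0.00017 − [OH-]) = 5.9 × 10^-5
The 5% rule fails; solving [OH-]² + Kb·[OH-] − Kb·C₀ = 0 exactly:
[OH-] = [−5.9e-05 + √(5.9e-05² + 4.01e-08)]/2 = 7.49 × 10^-5 M
pOH = 4.13, so pH = 14.00 − pOH = 9.87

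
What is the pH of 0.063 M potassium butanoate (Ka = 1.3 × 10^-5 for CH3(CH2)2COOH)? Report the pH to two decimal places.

pH = 8.84

CH3(CH2)2COO- is the conjugate base of the weak acid CH3(CH2)2COOH.
Kb = Kw/Ka = 1.0×10^-14 / 1.3 × 10^-5 = 7.69 × 10^-10
Kb = [OH-]²/(0.063 − [OH-]) = 7.69 × 10^-10
Assume [OH-] ≪ 0.063: [OH-] ≈ √(7.69 × 10^-10 × 0.063) = 6.96 × 10^-6 M
([OH-]/C₀ = 0.011% < 5%, so the approximation holds.)
pOH = 5.16, so pH = 14.00 − pOH = 8.84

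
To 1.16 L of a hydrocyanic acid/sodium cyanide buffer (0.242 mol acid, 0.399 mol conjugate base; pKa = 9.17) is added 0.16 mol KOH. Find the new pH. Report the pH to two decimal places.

OH- converts HCN to CN-: HCN → 0.082 mol, CN- → 0.559 mol.
pH = pKa + log([A⁻]/[HA]) = 9.17 + log(0.559/0.082) = 9.17 +0.834

pH = 10.00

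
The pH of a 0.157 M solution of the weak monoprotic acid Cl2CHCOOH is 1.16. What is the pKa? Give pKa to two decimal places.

pKa = 1.26

[H+] = 10^(-1.16) = 6.92 × 10^-2 M
At equilibrium [HA] = 0.157 − 6.92 × 10^-2 = 8.78 × 10^-2 M
Ka = [H+][A-]/[HA] = (6.92 × 10^-2)² / 8.78 × 10^-2 = 5.45 × 10^-2
pKa = -log(5.45 × 10^-2) = 1.26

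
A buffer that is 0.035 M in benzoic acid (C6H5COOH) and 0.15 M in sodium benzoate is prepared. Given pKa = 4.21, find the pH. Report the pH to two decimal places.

pH = 4.84

Henderson–Hasselbalch: pH = pKa + log([C6H5COO-]/[C6H5COOH]) = 4.21 + log(0.15/0.035)
pH = 4.21 + (+0.632) = 4.84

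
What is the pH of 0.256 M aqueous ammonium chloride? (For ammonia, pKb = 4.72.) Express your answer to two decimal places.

pH = 4.94

NH4+ is the conjugate acid of the weak base NH3.
Kb = 10^(−4.72) = 1.91 × 10^-5
Ka = Kw/Kb = 1.0×10^-14 / 1.91 × 10^-5 = 5.24 × 10^-10
Ka = [H+]²/(0.256 − [H+]) = 5.24 × 10^-10
Neglecting [H+] in the denominator: [H+] = √(5.24 × 10^-10 × 0.256) = 1.16 × 10^-5 M
pH = −log[H+] = −log(1.16 × 10^-5) = 4.94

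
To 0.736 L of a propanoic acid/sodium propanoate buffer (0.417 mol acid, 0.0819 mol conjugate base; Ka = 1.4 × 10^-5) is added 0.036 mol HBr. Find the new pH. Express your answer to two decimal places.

pH = 3.86

After neutralization: n(CH3CH2COOH) = 0.453 mol, n(CH3CH2COO-) = 0.0459 mol.
pKa = −log(1.4 × 10^-5) = 4.854
pH = pKa + log([A⁻]/[HA]) = 4.854 + log(0.0459/0.453) = 4.854 -0.994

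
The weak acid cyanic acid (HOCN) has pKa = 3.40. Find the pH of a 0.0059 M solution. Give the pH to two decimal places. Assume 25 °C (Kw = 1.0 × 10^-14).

HOCN ⇌ OCN- + H+
Ka = 10^(−3.40) = 3.98 × 10^-4
From the ICE table, Ka = [H+]²/(0.0059 − [H+]) = 3.98 × 10^-4.
The 5% rule fails; solving [H+]² + Ka·[H+] − Ka·C₀ = 0 exactly:
[H+] = (−Ka + √(Ka² + 4·Ka·C₀))/2 = 1.35 × 10^-3 M
pH = −log(1.35 × 10^-3) = 2.87

pH = 2.87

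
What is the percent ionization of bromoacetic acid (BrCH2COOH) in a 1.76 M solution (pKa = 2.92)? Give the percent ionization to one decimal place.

BrCH2COOH ⇌ BrCH2COO- + H+; let x = [H+] at equilibrium.
Ka = 10^(−2.92) = 1.20 × 10^-3
x ≈ √(Ka·C₀) = √(1.20 × 10^-3 × 1.76) = 4.60 × 10^-2 M
Fraction ionized = 4.60 × 10^-2 / 1.76 = 0.0261 → 2.6%

2.6%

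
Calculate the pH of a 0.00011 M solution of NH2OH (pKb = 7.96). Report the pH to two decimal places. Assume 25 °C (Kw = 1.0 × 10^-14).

NH2OH + H2O ⇌ NH3OH+ + OH-
Kb = 10^(−7.96) = 1.10 × 10^-8
From the ICE table, Kb = [OH-]²/(0.00011 − [OH-]) = 1.10 × 10^-8.
Since Kb ≪ C₀, [OH-] ≈ √(Kb·C₀) = 1.10 × 10^-6 M.
pOH = 5.96, so pH = 14.00 − pOH = 8.04

pH = 8.04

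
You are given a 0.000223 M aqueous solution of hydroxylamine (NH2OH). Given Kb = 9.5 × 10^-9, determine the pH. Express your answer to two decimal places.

pH = 8.16

NH2OH + H2O ⇌ NH3OH+ + OH-
Let x = [OH-] at equilibrium. Kb = x²/(0.000223 − x).
Neglecting x in the denominator: x = √(9.5 × 10^-9 × 0.000223) = 1.46 × 10^-6 M
pOH = −log(1.46 × 10^-6) = 5.84; pH = 14.00 − 5.84 = 8.16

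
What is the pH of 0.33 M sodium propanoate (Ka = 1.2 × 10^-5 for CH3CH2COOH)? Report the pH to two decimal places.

CH3CH2COO- is the conjugate base of the weak acid CH3CH2COOH.
Kb = Kw/Ka = 1.0×10^-14 / 1.2 × 10^-5 = 8.33 × 10^-10
From the ICE table, Kb = x²/(0.33 − x) = 8.33 × 10^-10.
Since Kb ≪ C₀, x ≈ √(Kb·C₀) = 1.66 × 10^-5 M.
(x/C₀ = 0.005% < 5%, so the approximation holds.)
pOH = 4.78, so pH = 14.00 − pOH = 9.22

pH = 9.22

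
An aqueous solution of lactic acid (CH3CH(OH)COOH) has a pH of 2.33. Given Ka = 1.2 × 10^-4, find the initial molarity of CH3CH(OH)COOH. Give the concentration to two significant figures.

C₀ = 1.9 × 10^-1 M

[H+] = 10^(-2.33) = 4.68 × 10^-3 M = x
Ka = x²/(C₀ − x) ⇒ C₀ = x + x²/Ka
C₀ = 4.68 × 10^-3 + (4.68 × 10^-3)²/(1.2 × 10^-4) = 1.87 × 10^-1 M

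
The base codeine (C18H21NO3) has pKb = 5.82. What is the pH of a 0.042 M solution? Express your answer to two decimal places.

C18H21NO3 + H2O ⇌ C18H22NO3+ + OH-
Kb = 10^(−5.82) = 1.51 × 10^-6
From the ICE table, Kb = [OH-]²/(0.042 − [OH-]) = 1.51 × 10^-6.
Since Kb ≪ C₀, [OH-] ≈ √(Kb·C₀) = 2.52 × 10^-4 M.
pOH = 3.60, so pH = 14.00 − pOH = 10.40

pH = 10.40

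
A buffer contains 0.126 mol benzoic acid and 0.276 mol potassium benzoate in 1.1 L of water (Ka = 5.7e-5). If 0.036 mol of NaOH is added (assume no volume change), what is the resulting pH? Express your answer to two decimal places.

pH = 4.78

OH- converts C6H5COOH to C6H5COO-: C6H5COOH → 0.09 mol, C6H5COO- → 0.312 mol.
pKa = −log(5.7 × 10^-5) = 4.244
pH = pKa + log(n_C6H5COO-/n_C6H5COOH) = 4.244 + log(0.312/0.09) = 4.244 + (+0.540)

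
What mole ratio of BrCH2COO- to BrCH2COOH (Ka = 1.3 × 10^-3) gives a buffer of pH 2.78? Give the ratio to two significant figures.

ratio = 0.78

pKa = -log(1.3 × 10^-3) = 2.886
pH = pKa + log(r) ⇒ log(r) = 2.78 − 2.886 = -0.106
r = [BrCH2COO-]/[BrCH2COOH] = 10^(-0.106) = 0.783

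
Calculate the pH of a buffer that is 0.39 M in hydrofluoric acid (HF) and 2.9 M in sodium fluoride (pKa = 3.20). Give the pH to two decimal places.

Using pH = pKa + log([base]/[acid]) with [base]/[acid] = 2.9/0.39:
pH = 3.20 + (+0.871) = 4.07

pH = 4.07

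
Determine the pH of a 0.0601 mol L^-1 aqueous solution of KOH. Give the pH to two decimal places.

pH = 12.78

KOH is a strong base; [OH-] = 0.0601 M.
pOH = -log(0.0601) = 1.22
pH = 14.00 - 1.22 = 12.78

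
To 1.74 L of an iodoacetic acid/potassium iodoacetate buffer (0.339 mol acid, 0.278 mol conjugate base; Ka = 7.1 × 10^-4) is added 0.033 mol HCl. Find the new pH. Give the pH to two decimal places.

After neutralization: n(ICH2COOH) = 0.372 mol, n(ICH2COO-) = 0.245 mol.
pKa = −log(7.1 × 10^-4) = 3.149
pH = pKa + log([A⁻]/[HA]) = 3.149 + log(0.245/0.372) = 3.149 -0.181

pH = 2.97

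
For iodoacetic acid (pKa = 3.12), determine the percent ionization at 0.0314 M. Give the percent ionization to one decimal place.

ICH2COOH ⇌ ICH2COO- + H+; let x = [H+] at equilibrium.
Ka = 10^(−3.12) = 7.59 × 10^-4
Solve x² + 0.000759x − 2.38e-05 = 0 → x = 4.52 × 10^-3 M
Fraction ionized = 4.52 × 10^-3 / 0.0314 = 0.1439 → 14.4%

14.4%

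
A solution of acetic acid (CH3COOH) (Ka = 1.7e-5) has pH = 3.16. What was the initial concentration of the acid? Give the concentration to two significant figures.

[H+] = 10^(-3.16) = 6.92 × 10^-4 M = x
Ka = x²/(C₀ − x) ⇒ C₀ = x + x²/Ka
C₀ = 6.92 × 10^-4 + (6.92 × 10^-4)²/(1.7 × 10^-5) = 2.89 × 10^-2 M

C₀ = 2.9 × 10^-2 M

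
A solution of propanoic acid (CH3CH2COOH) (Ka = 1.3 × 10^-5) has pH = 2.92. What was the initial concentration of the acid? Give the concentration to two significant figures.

C₀ = 1.1 × 10^-1 M

[H+] = 10^(-2.92) = 1.20 × 10^-3 M = x
Ka = x²/(C₀ − x) ⇒ C₀ = x + x²/Ka
C₀ = 1.20 × 10^-3 + (1.20 × 10^-3)²/(1.3 × 10^-5) = 1.12 × 10^-1 M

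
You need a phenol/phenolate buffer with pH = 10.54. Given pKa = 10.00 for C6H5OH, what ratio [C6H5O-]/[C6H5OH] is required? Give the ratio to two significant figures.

ratio = 3.5

pH = pKa + log(r) ⇒ log(r) = 10.54 − 10.00 = +0.54
r = [C6H5O-]/[C6H5OH] = 10^(+0.54) = 3.47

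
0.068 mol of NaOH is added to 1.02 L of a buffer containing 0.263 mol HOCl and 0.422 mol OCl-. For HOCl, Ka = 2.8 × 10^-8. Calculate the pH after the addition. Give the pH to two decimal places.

pH = 7.95

OH- converts HOCl to OCl-: HOCl → 0.195 mol, OCl- → 0.49 mol.
pKa = −log(2.8 × 10^-8) = 7.553
pH = pKa + log([A⁻]/[HA]) = 7.553 + log(0.49/0.195) = 7.553 +0.400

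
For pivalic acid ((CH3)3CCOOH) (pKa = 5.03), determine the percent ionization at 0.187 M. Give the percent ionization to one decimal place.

0.7%

(CH3)3CCOOH ⇌ (CH3)3CCOO- + H+; let x = [H+] at equilibrium.
Ka = 10^(−5.03) = 9.33 × 10^-6
x ≈ √(Ka·C₀) = √(9.33 × 10^-6 × 0.187) = 1.32 × 10^-3 M
Fraction ionized = 1.32 × 10^-3 / 0.187 = 0.0071 → 0.7%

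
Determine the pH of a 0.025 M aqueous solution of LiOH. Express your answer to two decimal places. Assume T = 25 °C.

LiOH is a strong base; [OH-] = 0.025 M.
pOH = -log(0.025) = 1.60
pH = 14.00 - 1.60 = 12.40

pH = 12.40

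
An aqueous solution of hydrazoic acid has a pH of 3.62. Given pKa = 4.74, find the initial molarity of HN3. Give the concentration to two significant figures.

[H+] = 10^(-3.62) = 2.40 × 10^-4 M = x
Ka = 10^(−4.74) = 1.82 × 10^-5
Ka = x²/(C₀ − x) ⇒ C₀ = x + x²/Ka
C₀ = 2.40 × 10^-4 + (2.40 × 10^-4)²/(1.82 × 10^-5) = 3.40 × 10^-3 M

C₀ = 3.4 × 10^-3 M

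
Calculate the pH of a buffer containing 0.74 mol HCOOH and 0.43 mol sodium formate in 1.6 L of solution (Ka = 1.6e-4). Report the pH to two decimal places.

pKa = −log(1.6 × 10^-4) = 3.796
pH = pKa + log([A⁻]/[HA]) = 3.796 + log(0.43/0.74)
pH = 3.796 + (-0.236) = 3.56

pH = 3.56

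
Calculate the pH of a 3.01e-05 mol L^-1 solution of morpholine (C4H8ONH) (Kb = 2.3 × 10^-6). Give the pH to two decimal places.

C4H8ONH + H2O ⇌ C4H8ONH2+ + OH-
From the ICE table, Kb = x²/(3.01e-05 − x) = 2.3 × 10^-6.
The 5% rule fails; solving x² + Kb·x − Kb·C₀ = 0 exactly:
x = [−2.3e-06 + √(2.3e-06² + 2.77e-10)]/2 = 7.25 × 10^-6 M
pOH = −log(7.25 × 10^-6) = 5.14; pH = 14.00 − 5.14 = 8.86

pH = 8.86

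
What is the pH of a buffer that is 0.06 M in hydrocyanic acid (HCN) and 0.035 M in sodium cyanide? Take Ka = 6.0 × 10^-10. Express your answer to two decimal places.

pH = 8.99

pKa = −log(6.0 × 10^-10) = 9.222
Using pH = pKa + log([base]/[acid]) with [base]/[acid] = 0.035/0.06:
pH = 9.222 + (-0.234) = 8.99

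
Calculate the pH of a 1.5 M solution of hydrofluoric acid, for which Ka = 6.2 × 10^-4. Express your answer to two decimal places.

HF ⇌ F- + H+
From the ICE table, Ka = [H+]²/(1.5 − [H+]) = 6.2 × 10^-4.
Assume [H+] ≪ 1.5: [H+] ≈ √(6.2 × 10^-4 × 1.5) = 3.05 × 10^-2 M
Check: 2% ionized — well under 5%, approximation valid.
pH = −log(3.05 × 10^-2) = 1.52

pH = 1.52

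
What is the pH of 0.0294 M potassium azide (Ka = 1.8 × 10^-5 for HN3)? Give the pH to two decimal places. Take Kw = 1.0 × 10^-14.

N3- is the conjugate base of the weak acid HN3.
Kb = Kw/Ka = 1.0×10^-14 / 1.8 × 10^-5 = 5.56 × 10^-10
Kb = [OH-]²/(0.0294 − [OH-]) = 5.56 × 10^-10
Neglecting [OH-] in the denominator: [OH-] = √(5.56 × 10^-10 × 0.0294) = 4.04 × 10^-6 M
Check: 0.014% ionized — well under 5%, approximation valid.
pOH = 5.39, so pH = 14.00 − pOH = 8.61

pH = 8.61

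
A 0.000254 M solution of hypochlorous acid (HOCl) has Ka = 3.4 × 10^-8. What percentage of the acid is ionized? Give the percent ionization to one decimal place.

1.2%

HOCl ⇌ OCl- + H+; let x = [H+] at equilibrium.
x ≈ √(Ka·C₀) = √(3.4 × 10^-8 × 0.000254) = 2.94 × 10^-6 M
Fraction ionized = 2.94 × 10^-6 / 0.000254 = 0.0116 → 1.2%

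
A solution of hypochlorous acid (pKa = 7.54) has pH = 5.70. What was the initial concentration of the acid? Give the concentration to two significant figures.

C₀ = 1.4 × 10^-4 M

[H+] = 10^(-5.70) = 2.00 × 10^-6 M = x
Ka = 10^(−7.54) = 2.88 × 10^-8
Ka = x²/(C₀ − x) ⇒ C₀ = x + x²/Ka
C₀ = 2.00 × 10^-6 + (2.00 × 10^-6)²/(2.88 × 10^-8) = 1.41 × 10^-4 M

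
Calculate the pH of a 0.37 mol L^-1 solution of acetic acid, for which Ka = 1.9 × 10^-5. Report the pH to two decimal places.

pH = 2.58

CH3COOH ⇌ CH3COO- + H+
Ka = x²/(0.37 − x) = 1.9 × 10^-5
Assume x ≪ 0.37: x ≈ √(1.9 × 10^-5 × 0.37) = 2.65 × 10^-3 M
Check: 0.72% ionized — well under 5%, approximation valid.
pH = −log(2.65 × 10^-3) = 2.58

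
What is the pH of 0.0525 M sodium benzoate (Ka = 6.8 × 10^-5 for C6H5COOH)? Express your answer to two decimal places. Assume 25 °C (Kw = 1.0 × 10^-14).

C6H5COO- is the conjugate base of the weak acid C6H5COOH.
Kb = Kw/Ka = 1.0×10^-14 / 6.8 × 10^-5 = 1.47 × 10^-10
From the ICE table, Kb = [OH-]²/(0.0525 − [OH-]) = 1.47 × 10^-10.
Neglecting [OH-] in the denominator: [OH-] = √(1.47 × 10^-10 × 0.0525) = 2.78 × 10^-6 M
pOH = 5.56, so pH = 14.00 − pOH = 8.44

pH = 8.44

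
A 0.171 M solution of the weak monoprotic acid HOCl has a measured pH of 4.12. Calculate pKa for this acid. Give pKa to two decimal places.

[H+] = 10^(-4.12) = 7.59 × 10^-5 M
At equilibrium [HA] = 0.171 − 7.59 × 10^-5 = 1.71 × 10^-1 M
Ka = [H+][A-]/[HA] = (7.59 × 10^-5)² / 1.71 × 10^-1 = 3.37 × 10^-8
pKa = -log(3.37 × 10^-8) = 7.47

pKa = 7.47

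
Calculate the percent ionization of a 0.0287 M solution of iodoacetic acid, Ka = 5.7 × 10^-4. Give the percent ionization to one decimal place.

ICH2COOH ⇌ ICH2COO- + H+; let x = [H+] at equilibrium.
Ka = x²/(C₀ − x); solving the quadratic gives x = 3.77 × 10^-3 M.
Fraction ionized = 3.77 × 10^-3 / 0.0287 = 0.1314 → 13.1%

13.1%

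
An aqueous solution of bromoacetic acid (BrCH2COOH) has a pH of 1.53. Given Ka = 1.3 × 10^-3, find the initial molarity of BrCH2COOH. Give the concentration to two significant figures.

[H+] = 10^(-1.53) = 2.95 × 10^-2 M = x
Ka = x²/(C₀ − x) ⇒ C₀ = x + x²/Ka
C₀ = 2.95 × 10^-2 + (2.95 × 10^-2)²/(1.3 × 10^-3) = 6.99 × 10^-1 M

C₀ = 7.0 × 10^-1 M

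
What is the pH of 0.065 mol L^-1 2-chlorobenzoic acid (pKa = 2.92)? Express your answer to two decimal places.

ClC6H4COOH ⇌ ClC6H4COO- + H+
Ka = 10^(−2.92) = 1.20 × 10^-3
From the ICE table, Ka = x²/(0.065 − x) = 1.20 × 10^-3.
The 5% rule fails; solving x² + Ka·x − Ka·C₀ = 0 exactly:
x = [−0.0012 + √(0.0012² + 0.000312)]/2 = 8.25 × 10^-3 M
pH = −log[H+] = −log(8.25 × 10^-3) = 2.08

pH = 2.08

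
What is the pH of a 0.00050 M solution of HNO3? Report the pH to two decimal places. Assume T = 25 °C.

pH = 3.30

HNO3 is a strong acid and dissociates completely, so [H+] = 0.00050 M.
pH = -log(0.0005) = 3.30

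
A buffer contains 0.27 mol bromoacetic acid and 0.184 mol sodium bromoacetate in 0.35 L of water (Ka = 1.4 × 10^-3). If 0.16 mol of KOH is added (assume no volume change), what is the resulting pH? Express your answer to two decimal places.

pH = 3.35

After neutralization: n(BrCH2COOH) = 0.11 mol, n(BrCH2COO-) = 0.344 mol.
pKa = −log(1.4 × 10^-3) = 2.854
pH = pKa + log([A⁻]/[HA]) = 2.854 + log(0.344/0.11) = 2.854 +0.495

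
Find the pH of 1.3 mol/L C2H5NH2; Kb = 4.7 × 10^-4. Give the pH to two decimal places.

C2H5NH2 + H2O ⇌ C2H5NH3+ + OH-
Kb = [OH-]²/(1.3 − [OH-]) = 4.7 × 10^-4
Neglecting [OH-] in the denominator: [OH-] = √(4.7 × 10^-4 × 1.3) = 2.47 × 10^-2 M
([OH-]/C₀ = 1.9% < 5%, so the approximation holds.)
pOH = 1.61, so pH = 14.00 − pOH = 12.39

pH = 12.39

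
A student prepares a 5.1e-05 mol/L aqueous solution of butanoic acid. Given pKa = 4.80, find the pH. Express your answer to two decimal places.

CH3(CH2)2COOH ⇌ CH3(CH2)2COO- + H+
Ka = 10^(−4.80) = 1.58 × 10^-5
From the ICE table, Ka = x²/(5.1e-05 − x) = 1.58 × 10^-5.
x is not negligible relative to C₀; solve x² + 1.58e-05·x − 8.06e-10 = 0.
x = [−1.58e-05 + √(1.58e-05² + 3.22e-09)]/2 = 2.16 × 10^-5 M
pH = −log[H+] = −log(2.16 × 10^-5) = 4.67

pH = 4.67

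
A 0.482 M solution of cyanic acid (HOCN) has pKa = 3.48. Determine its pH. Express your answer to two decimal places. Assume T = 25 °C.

pH = 1.90

HOCN ⇌ OCN- + H+
Ka = 10^(−3.48) = 3.31 × 10^-4
Ka = [H+]²/(0.482 − [H+]) = 3.31 × 10^-4
Assume [H+] ≪ 0.482: [H+] ≈ √(3.31 × 10^-4 × 0.482) = 1.26 × 10^-2 M
([H+]/C₀ = 2.6% < 5%, so the approximation holds.)
pH = −log(1.26 × 10^-2) = 1.90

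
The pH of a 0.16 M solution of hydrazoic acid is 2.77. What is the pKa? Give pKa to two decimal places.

pKa = 4.74

[H+] = 10^(-2.77) = 1.70 × 10^-3 M
At equilibrium [HA] = 0.16 − 1.70 × 10^-3 = 1.58 × 10^-1 M
Ka = [H+][A-]/[HA] = (1.70 × 10^-3)² / 1.58 × 10^-1 = 1.83 × 10^-5
pKa = -log(1.83 × 10^-5) = 4.74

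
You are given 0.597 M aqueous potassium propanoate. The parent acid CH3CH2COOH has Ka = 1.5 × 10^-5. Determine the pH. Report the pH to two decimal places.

CH3CH2COO- is the conjugate base of the weak acid CH3CH2COOH.
Kb = Kw/Ka = 1.0×10^-14 / 1.5 × 10^-5 = 6.67 × 10^-10
Kb = [OH-]²/(0.597 − [OH-]) = 6.67 × 10^-10
Assume [OH-] ≪ 0.597: [OH-] ≈ √(6.67 × 10^-10 × 0.597) = 2.00 × 10^-5 M
pOH = −log(2.00 × 10^-5) = 4.70; pH = 14.00 − 4.70 = 9.30

pH = 9.30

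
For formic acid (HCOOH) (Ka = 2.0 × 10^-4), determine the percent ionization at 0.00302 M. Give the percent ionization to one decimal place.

HCOOH ⇌ HCOO- + H+; let x = [H+] at equilibrium.
Solve x² + 0.0002x − 6.04e-07 = 0 → x = 6.84 × 10^-4 M
% ionization = x/C₀ × 100% = 6.84 × 10^-4/0.00302 × 100% = 22.6%

22.6%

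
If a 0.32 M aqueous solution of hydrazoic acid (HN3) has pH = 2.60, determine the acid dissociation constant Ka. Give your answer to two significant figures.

Ka = 2.0 × 10^-5

[H+] = 10^(-2.60) = 2.51 × 10^-3 M
At equilibrium [HA] = 0.32 − 2.51 × 10^-3 = 3.17 × 10^-1 M
Ka = [H+][A-]/[HA] = (2.51 × 10^-3)² / 3.17 × 10^-1 = 2.0 × 10^-5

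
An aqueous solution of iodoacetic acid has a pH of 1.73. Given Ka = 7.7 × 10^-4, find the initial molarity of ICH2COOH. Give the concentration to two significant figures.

[H+] = 10^(-1.73) = 1.86 × 10^-2 M = x
Ka = x²/(C₀ − x) ⇒ C₀ = x + x²/Ka
C₀ = 1.86 × 10^-2 + (1.86 × 10^-2)²/(7.7 × 10^-4) = 4.68 × 10^-1 M

C₀ = 4.7 × 10^-1 M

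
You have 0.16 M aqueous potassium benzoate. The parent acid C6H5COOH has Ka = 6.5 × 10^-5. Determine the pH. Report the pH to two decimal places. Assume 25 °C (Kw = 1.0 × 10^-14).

C6H5COO- is the conjugate base of the weak acid C6H5COOH.
Kb = Kw/Ka = 1.0×10^-14 / 6.5 × 10^-5 = 1.54 × 10^-10
Kb = x²/(0.16 − x) = 1.54 × 10^-10
Assume x ≪ 0.16: x ≈ √(1.54 × 10^-10 × 0.16) = 4.96 × 10^-6 M
pOH = −log(4.96 × 10^-6) = 5.30; pH = 14.00 − 5.30 = 8.70

pH = 8.70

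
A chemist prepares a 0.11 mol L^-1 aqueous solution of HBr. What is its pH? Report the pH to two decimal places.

HBr is a strong acid and dissociates completely, so [H+] = 0.11 M.
pH = -log(0.11) = 0.96

pH = 0.96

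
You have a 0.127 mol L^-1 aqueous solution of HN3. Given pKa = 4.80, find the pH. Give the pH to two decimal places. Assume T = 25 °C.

pH = 2.85

HN3 ⇌ N3- + H+
Ka = 10^(−4.80) = 1.58 × 10^-5
Ka = [H+]²/(0.127 − [H+]) = 1.58 × 10^-5
Since Ka ≪ C₀, [H+] ≈ √(Ka·C₀) = 1.42 × 10^-3 M.
([H+]/C₀ = 1.1% < 5%, so the approximation holds.)
pH = −log[H+] = −log(1.42 × 10^-3) = 2.85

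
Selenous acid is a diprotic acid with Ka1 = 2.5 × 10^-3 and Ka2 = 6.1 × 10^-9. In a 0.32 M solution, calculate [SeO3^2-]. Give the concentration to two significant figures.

6.1 × 10^-9 M

First ionization gives [H+] ≈ [HSeO3-] = 2.71 × 10^-2 M.
Second step: Ka2 = [H+][SeO3^2-]/[HSeO3-] ≈ [SeO3^2-] (since [H+] ≈ [HSeO3-]).
So [SeO3^2-] ≈ Ka2.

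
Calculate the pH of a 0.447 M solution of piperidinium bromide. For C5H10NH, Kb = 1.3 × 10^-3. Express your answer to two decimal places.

C5H10NH2+ is the conjugate acid of the weak base C5H10NH.
Ka = Kw/Kb = 1.0×10^-14 / 1.3 × 10^-3 = 7.69 × 10^-12
Ka = x²/(0.447 − x) = 7.69 × 10^-12
Since Ka ≪ C₀, x ≈ √(Ka·C₀) = 1.85 × 10^-6 M.
Check: 0.00041% ionized — well under 5%, approximation valid.
pH = −log[H+] = −log(1.85 × 10^-6) = 5.73

pH = 5.73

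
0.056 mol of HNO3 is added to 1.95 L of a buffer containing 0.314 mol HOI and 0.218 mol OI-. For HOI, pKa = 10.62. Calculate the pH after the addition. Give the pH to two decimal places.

Added H+ converts OI- to HOI: HOI → 0.37 mol, OI- → 0.162 mol.
Henderson–Hasselbalch with mole ratio 0.162/0.37: pH = 10.62 + (-0.359)

pH = 10.26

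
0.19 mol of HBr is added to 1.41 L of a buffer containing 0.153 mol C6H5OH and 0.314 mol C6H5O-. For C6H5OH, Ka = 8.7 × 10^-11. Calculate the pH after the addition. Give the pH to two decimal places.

After neutralization: n(C6H5OH) = 0.343 mol, n(C6H5O-) = 0.124 mol.
pKa = −log(8.7 × 10^-11) = 10.060
Henderson–Hasselbalch with mole ratio 0.124/0.343: pH = 10.060 + (-0.442)

pH = 9.62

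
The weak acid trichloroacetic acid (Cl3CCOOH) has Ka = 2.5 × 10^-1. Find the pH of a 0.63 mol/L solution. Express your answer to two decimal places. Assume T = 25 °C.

Cl3CCOOH ⇌ Cl3CCOO- + H+
From the ICE table, Ka = x²/(0.63 − x) = 2.5 × 10^-1.
The 5% rule fails; solving x² + Ka·x − Ka·C₀ = 0 exactly:
x = (−Ka + √(Ka² + 4·Ka·C₀))/2 = 2.91 × 10^-1 M
pH = −log[H+] = −log(2.91 × 10^-1) = 0.54

pH = 0.54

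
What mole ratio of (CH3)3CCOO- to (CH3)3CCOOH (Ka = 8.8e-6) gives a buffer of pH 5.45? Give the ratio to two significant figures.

pKa = -log(8.8 × 10^-6) = 5.056
pH = pKa + log(r) ⇒ log(r) = 5.45 − 5.056 = +0.394
r = [(CH3)3CCOO-]/[(CH3)3CCOOH] = 10^(+0.394) = 2.48

ratio = 2.5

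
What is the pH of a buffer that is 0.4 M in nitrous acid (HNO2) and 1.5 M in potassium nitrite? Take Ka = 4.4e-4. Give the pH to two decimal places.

pKa = −log(4.4 × 10^-4) = 3.357
Henderson–Hasselbalch: pH = pKa + log([NO2-]/[HNO2]) = 3.357 + log(1.5/0.4)
pH = 3.357 + (+0.574) = 3.93

pH = 3.93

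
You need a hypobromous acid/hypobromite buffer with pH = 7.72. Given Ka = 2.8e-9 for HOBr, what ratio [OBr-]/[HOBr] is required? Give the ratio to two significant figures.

pKa = -log(2.8 × 10^-9) = 8.553
pH = pKa + log(r) ⇒ log(r) = 7.72 − 8.553 = -0.833
r = [OBr-]/[HOBr] = 10^(-0.833) = 0.147

ratio = 0.15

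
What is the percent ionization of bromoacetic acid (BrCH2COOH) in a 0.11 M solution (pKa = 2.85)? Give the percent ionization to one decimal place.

10.7%

BrCH2COOH ⇌ BrCH2COO- + H+; let x = [H+] at equilibrium.
Ka = 10^(−2.85) = 1.41 × 10^-3
Solve x² + 0.00141x − 0.000155 = 0 → x = 1.18 × 10^-2 M
Fraction ionized = 1.18 × 10^-2 / 0.11 = 0.1073 → 10.7%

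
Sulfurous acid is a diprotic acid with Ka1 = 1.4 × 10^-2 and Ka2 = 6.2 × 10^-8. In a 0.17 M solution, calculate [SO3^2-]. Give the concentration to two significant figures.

6.2 × 10^-8 M

First ionization gives [H+] ≈ [HSO3-] = 4.23 × 10^-2 M.
Second step: Ka2 = [H+][SO3^2-]/[HSO3-] ≈ [SO3^2-] (since [H+] ≈ [HSO3-]).
So [SO3^2-] ≈ Ka2.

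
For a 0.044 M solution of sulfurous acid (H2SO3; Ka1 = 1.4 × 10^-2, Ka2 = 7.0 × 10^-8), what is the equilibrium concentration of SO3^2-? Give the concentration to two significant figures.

First ionization gives [H+] ≈ [HSO3-] = 1.88 × 10^-2 M.
Second step: Ka2 = [H+][SO3^2-]/[HSO3-] ≈ [SO3^2-] (since [H+] ≈ [HSO3-]).
So [SO3^2-] ≈ Ka2.

7.0 × 10^-8 M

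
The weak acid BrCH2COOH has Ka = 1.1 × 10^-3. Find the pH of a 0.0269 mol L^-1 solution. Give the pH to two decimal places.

pH = 2.31

BrCH2COOH ⇌ BrCH2COO- + H+
From the ICE table, Ka = [H+]²/(0.0269 − [H+]) = 1.1 × 10^-3.
The 5% rule fails; solving [H+]² + Ka·[H+] − Ka·C₀ = 0 exactly:
[H+] = [−0.0011 + √(0.0011² + 0.000118)]/2 = 4.92 × 10^-3 M
pH = −log(4.92 × 10^-3) = 2.31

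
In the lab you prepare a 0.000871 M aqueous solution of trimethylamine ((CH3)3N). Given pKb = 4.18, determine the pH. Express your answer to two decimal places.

pH = 10.32

(CH3)3N + H2O ⇌ (CH3)3NH+ + OH-
Kb = 10^(−4.18) = 6.61 × 10^-5
Let x = [OH-] at equilibrium. Kb = x²/(0.000871 − x).
x is not negligible relative to C₀; solve x² + 6.61e-05·x − 5.76e-08 = 0.
x = [−6.61e-05 + √(6.61e-05² + 2.3e-07)]/2 = 2.09 × 10^-4 M
pOH = 3.68, so pH = 14.00 − pOH = 10.32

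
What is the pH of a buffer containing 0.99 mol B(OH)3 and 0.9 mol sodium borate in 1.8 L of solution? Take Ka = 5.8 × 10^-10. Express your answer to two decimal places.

pH = 9.20

pKa = −log(5.8 × 10^-10) = 9.237
Using pH = pKa + log([base]/[acid]) with [base]/[acid] = 0.9/0.99:
pH = 9.237 + (-0.041) = 9.20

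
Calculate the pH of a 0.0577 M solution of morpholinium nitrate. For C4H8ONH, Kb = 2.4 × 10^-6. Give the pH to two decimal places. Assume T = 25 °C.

C4H8ONH2+ is the conjugate acid of the weak base C4H8ONH.
Ka = Kw/Kb = 1.0×10^-14 / 2.4 × 10^-6 = 4.17 × 10^-9
Let x = [H+] at equilibrium. Ka = x²/(0.0577 − x).
Neglecting x in the denominator: x = √(4.17 × 10^-9 × 0.0577) = 1.55 × 10^-5 M
(x/C₀ = 0.027% < 5%, so the approximation holds.)
pH = −log[H+] = −log(1.55 × 10^-5) = 4.81

pH = 4.81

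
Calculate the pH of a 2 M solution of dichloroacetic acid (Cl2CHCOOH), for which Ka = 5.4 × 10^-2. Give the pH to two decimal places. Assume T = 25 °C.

Cl2CHCOOH ⇌ Cl2CHCOO- + H+
From the ICE table, Ka = [H+]²/(2 − [H+]) = 5.4 × 10^-2.
The 5% rule fails; solving [H+]² + Ka·[H+] − Ka·C₀ = 0 exactly:
[H+] = (−Ka + √(Ka² + 4·Ka·C₀))/2 = 3.03 × 10^-1 M
pH = −log(3.03 × 10^-1) = 0.52

pH = 0.52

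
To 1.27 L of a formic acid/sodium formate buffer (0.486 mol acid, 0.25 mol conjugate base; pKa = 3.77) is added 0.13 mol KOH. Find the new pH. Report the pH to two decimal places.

OH- converts HCOOH to HCOO-: HCOOH → 0.356 mol, HCOO- → 0.38 mol.
pH = pKa + log([A⁻]/[HA]) = 3.77 + log(0.38/0.356) = 3.77 +0.028

pH = 3.80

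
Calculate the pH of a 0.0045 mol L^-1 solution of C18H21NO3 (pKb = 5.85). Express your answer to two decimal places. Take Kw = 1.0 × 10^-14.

C18H21NO3 + H2O ⇌ C18H22NO3+ + OH-
Kb = 10^(−5.85) = 1.41 × 10^-6
From the ICE table, Kb = [OH-]²/(0.0045 − [OH-]) = 1.41 × 10^-6.
Neglecting [OH-] in the denominator: [OH-] = √(1.41 × 10^-6 × 0.0045) = 7.97 × 10^-5 M
([OH-]/C₀ = 1.8% < 5%, so the approximation holds.)
pOH = −log(7.97 × 10^-5) = 4.10; pH = 14.00 − 4.10 = 9.90

pH = 9.90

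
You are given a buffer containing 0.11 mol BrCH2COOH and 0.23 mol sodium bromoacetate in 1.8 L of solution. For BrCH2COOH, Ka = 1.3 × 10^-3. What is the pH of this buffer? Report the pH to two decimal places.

pKa = −log(1.3 × 10^-3) = 2.886
Henderson–Hasselbalch: pH = pKa + log([BrCH2COO-]/[BrCH2COOH]) = 2.886 + log(0.23/0.11)
pH = 2.886 + (+0.320) = 3.21

pH = 3.21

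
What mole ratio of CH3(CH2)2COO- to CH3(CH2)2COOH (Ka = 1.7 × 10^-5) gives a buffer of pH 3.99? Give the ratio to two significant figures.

pKa = -log(1.7 × 10^-5) = 4.770
pH = pKa + log(r) ⇒ log(r) = 3.99 − 4.770 = -0.780
r = [CH3(CH2)2COO-]/[CH3(CH2)2COOH] = 10^(-0.780) = 0.166

ratio = 0.17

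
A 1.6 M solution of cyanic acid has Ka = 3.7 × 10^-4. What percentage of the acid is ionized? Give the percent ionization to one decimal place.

1.5%

HOCN ⇌ OCN- + H+; let x = [H+] at equilibrium.
x ≈ √(Ka·C₀) = √(3.7 × 10^-4 × 1.6) = 2.43 × 10^-2 M
Fraction ionized = 2.43 × 10^-2 / 1.6 = 0.0152 → 1.5%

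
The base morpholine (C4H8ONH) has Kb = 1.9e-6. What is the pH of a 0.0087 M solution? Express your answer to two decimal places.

pH = 10.11

C4H8ONH + H2O ⇌ C4H8ONH2+ + OH-
Kb = [OH-]²/(0.0087 − [OH-]) = 1.9 × 10^-6
Since Kb ≪ C₀, [OH-] ≈ √(Kb·C₀) = 1.29 × 10^-4 M.
Check: 1.5% ionized — well under 5%, approximation valid.
pOH = 3.89, so pH = 14.00 − pOH = 10.11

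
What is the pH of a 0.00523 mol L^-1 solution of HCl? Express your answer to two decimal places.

HCl is a strong acid and dissociates completely, so [H+] = 0.00523 M.
pH = -log(0.00523) = 2.28

pH = 2.28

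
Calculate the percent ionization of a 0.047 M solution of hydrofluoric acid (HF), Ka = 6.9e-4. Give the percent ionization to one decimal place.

HF ⇌ F- + H+; let x = [H+] at equilibrium.
Ka = x²/(C₀ − x); solving the quadratic gives x = 5.36 × 10^-3 M.
% ionization = x/C₀ × 100% = 5.36 × 10^-3/0.047 × 100% = 11.4%

11.4%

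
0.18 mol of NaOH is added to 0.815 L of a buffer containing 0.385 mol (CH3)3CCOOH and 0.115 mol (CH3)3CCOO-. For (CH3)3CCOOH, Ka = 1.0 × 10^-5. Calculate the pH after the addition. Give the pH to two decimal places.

After neutralization: n((CH3)3CCOOH) = 0.205 mol, n((CH3)3CCOO-) = 0.295 mol.
pKa = −log(1.0 × 10^-5) = 5.000
Henderson–Hasselbalch with mole ratio 0.295/0.205: pH = 5.000 + (+0.158)

pH = 5.16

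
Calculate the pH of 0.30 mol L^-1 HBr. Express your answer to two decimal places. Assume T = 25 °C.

pH = 0.52

HBr is a strong acid and dissociates completely, so [H+] = 0.30 M.
pH = -log(0.3) = 0.52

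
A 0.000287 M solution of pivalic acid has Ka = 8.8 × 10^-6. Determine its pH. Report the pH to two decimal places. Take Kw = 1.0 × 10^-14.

pH = 4.34

(CH3)3CCOOH ⇌ (CH3)3CCOO- + H+
Ka = [H+]²/(0.000287 − [H+]) = 8.8 × 10^-6
The 5% rule fails; solving [H+]² + Ka·[H+] − Ka·C₀ = 0 exactly:
[H+] = (−Ka + √(Ka² + 4·Ka·C₀))/2 = 4.60 × 10^-5 M
pH = −log(4.60 × 10^-5) = 4.34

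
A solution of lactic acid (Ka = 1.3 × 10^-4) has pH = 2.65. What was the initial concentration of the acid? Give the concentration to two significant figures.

[H+] = 10^(-2.65) = 2.24 × 10^-3 M = x
Ka = x²/(C₀ − x) ⇒ C₀ = x + x²/Ka
C₀ = 2.24 × 10^-3 + (2.24 × 10^-3)²/(1.3 × 10^-4) = 4.08 × 10^-2 M

C₀ = 4.1 × 10^-2 M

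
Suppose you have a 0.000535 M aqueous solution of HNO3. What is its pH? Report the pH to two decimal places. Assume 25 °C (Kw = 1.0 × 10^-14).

HNO3 is a strong acid and dissociates completely, so [H+] = 0.000535 M.
pH = -log(0.000535) = 3.27

pH = 3.27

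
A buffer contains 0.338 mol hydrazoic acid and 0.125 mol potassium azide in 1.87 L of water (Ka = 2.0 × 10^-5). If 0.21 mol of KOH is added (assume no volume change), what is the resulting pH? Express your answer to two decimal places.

pH = 5.12

OH- converts HN3 to N3-: HN3 → 0.128 mol, N3- → 0.335 mol.
pKa = −log(2.0 × 10^-5) = 4.699
pH = pKa + log(n_N3-/n_HN3) = 4.699 + log(0.335/0.128) = 4.699 + (+0.418)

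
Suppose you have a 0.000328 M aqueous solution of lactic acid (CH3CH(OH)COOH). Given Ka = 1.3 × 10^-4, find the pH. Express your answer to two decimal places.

pH = 3.82

CH3CH(OH)COOH ⇌ CH3CH(OH)COO- + H+
From the ICE table, Ka = x²/(0.000328 − x) = 1.3 × 10^-4.
The 5% rule fails; solving x² + Ka·x − Ka·C₀ = 0 exactly:
x = [−0.00013 + √(0.00013² + 1.71e-07)]/2 = 1.51 × 10^-4 M
pH = −log[H+] = −log(1.51 × 10^-4) = 3.82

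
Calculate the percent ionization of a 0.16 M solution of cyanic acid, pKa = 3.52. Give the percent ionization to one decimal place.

HOCN ⇌ OCN- + H+; let x = [H+] at equilibrium.
Ka = 10^(−3.52) = 3.02 × 10^-4
x ≈ √(Ka·C₀) = √(3.02 × 10^-4 × 0.16) = 6.95 × 10^-3 M
% ionization = x/C₀ × 100% = 6.95 × 10^-3/0.16 × 100% = 4.3%

4.3%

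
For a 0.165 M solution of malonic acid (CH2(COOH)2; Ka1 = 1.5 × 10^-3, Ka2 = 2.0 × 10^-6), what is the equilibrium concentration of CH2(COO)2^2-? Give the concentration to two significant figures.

First ionization gives [H+] ≈ [CH2(COOH)COO-] = 1.50 × 10^-2 M.
Second step: Ka2 = [H+][CH2(COO)2^2-]/[CH2(COOH)COO-] ≈ [CH2(COO)2^2-] (since [H+] ≈ [CH2(COOH)COO-]).
So [CH2(COO)2^2-] ≈ Ka2.

2.0 × 10^-6 M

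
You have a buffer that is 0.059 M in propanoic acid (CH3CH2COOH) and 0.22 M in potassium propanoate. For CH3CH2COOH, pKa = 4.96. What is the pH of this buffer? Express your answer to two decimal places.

pH = 5.53

pH = pKa + log([A⁻]/[HA]) = 4.96 + log(0.22/0.059)
pH = 4.96 + (+0.572) = 5.53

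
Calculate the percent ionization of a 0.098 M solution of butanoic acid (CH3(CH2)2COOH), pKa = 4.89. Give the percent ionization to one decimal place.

1.1%

CH3(CH2)2COOH ⇌ CH3(CH2)2COO- + H+; let x = [H+] at equilibrium.
Ka = 10^(−4.89) = 1.29 × 10^-5
x ≈ √(Ka·C₀) = √(1.29 × 10^-5 × 0.098) = 1.12 × 10^-3 M
% ionization = x/C₀ × 100% = 1.12 × 10^-3/0.098 × 100% = 1.1%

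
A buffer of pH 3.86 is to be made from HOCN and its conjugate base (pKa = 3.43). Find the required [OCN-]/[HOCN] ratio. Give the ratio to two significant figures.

ratio = 2.7

pH = pKa + log(r) ⇒ log(r) = 3.86 − 3.43 = +0.43
r = [OCN-]/[HOCN] = 10^(+0.43) = 2.69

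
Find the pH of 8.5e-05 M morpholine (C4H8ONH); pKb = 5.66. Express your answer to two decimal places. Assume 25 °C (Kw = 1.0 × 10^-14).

C4H8ONH + H2O ⇌ C4H8ONH2+ + OH-
Kb = 10^(−5.66) = 2.19 × 10^-6
Kb = [OH-]²/(8.5e-05 − [OH-]) = 2.19 × 10^-6
[OH-] is not negligible relative to C₀; solve [OH-]² + 2.19e-06·[OH-] − 1.86e-10 = 0.
[OH-] = [−2.19e-06 + √(2.19e-06² + 7.45e-10)]/2 = 1.26 × 10^-5 M
pOH = 4.90, so pH = 14.00 − pOH = 9.10

pH = 9.10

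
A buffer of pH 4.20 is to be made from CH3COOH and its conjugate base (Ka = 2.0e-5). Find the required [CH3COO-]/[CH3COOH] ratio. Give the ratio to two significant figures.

pKa = -log(2.0 × 10^-5) = 4.699
pH = pKa + log(r) ⇒ log(r) = 4.20 − 4.699 = -0.499
r = [CH3COO-]/[CH3COOH] = 10^(-0.499) = 0.317

ratio = 0.32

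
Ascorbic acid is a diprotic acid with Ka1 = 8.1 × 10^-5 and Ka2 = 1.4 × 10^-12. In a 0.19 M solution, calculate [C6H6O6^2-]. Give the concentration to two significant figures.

First ionization gives [H+] ≈ [HC6H6O6-] = 3.92 × 10^-3 M.
Second step: Ka2 = [H+][C6H6O6^2-]/[HC6H6O6-] ≈ [C6H6O6^2-] (since [H+] ≈ [HC6H6O6-]).
So [C6H6O6^2-] ≈ Ka2.

1.4 × 10^-12 M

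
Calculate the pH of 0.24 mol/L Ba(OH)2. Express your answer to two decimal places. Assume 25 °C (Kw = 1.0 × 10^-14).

pH = 13.68

Ba(OH)2 is a strong base (each formula unit releases 2 OH-); [OH-] = 0.48 M.
pOH = -log(0.48) = 0.32
pH = 14.00 - 0.32 = 13.68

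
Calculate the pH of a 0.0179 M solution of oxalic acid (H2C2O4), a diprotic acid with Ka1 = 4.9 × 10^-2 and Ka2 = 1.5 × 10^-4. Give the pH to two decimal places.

pH = 1.86

Since Ka1 ≫ Ka2, the first ionization dominates [H+].
Ka1 = x²/(0.0179 − x) = 4.9 × 10^-2
Solving the quadratic: x = (−Ka1 + √(Ka1² + 4·Ka1·C₀))/2 = 1.39 × 10^-2 M
pH = −log(1.39 × 10^-2) = 1.86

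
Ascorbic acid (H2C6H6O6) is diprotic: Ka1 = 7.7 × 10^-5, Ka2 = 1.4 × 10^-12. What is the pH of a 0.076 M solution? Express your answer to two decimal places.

pH = 2.62

Ka1 ≫ Ka2, so treat the first dissociation as the only significant source of H+.
Ka1 = x²/(0.076 − x) = 7.7 × 10^-5
x ≈ √(7.7 × 10^-5 × 0.076) = 2.42 × 10^-3 M
pH = −log(2.42 × 10^-3) = 2.62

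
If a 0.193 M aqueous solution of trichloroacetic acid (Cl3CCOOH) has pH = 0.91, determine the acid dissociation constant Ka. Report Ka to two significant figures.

[H+] = 10^(-0.91) = 1.23 × 10^-1 M
At equilibrium [HA] = 0.193 − 1.23 × 10^-1 = 7.00 × 10^-2 M
Ka = [H+][A-]/[HA] = (1.23 × 10^-1)² / 7.00 × 10^-2 = 2.2 × 10^-1

Ka = 2.2 × 10^-1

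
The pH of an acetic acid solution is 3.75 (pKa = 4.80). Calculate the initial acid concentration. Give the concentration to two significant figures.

[H+] = 10^(-3.75) = 1.78 × 10^-4 M = x
Ka = 10^(−4.80) = 1.58 × 10^-5
Ka = x²/(C₀ − x) ⇒ C₀ = x + x²/Ka
C₀ = 1.78 × 10^-4 + (1.78 × 10^-4)²/(1.58 × 10^-5) = 2.18 × 10^-3 M

C₀ = 2.2 × 10^-3 M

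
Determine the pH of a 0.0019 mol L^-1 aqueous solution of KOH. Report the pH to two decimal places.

KOH is a strong base; [OH-] = 0.0019 M.
pOH = -log(0.0019) = 2.72
pH = 14.00 - 2.72 = 11.28

pH = 11.28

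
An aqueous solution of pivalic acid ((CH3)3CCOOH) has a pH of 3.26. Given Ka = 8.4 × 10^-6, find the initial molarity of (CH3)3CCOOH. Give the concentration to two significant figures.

[H+] = 10^(-3.26) = 5.50 × 10^-4 M = x
Ka = x²/(C₀ − x) ⇒ C₀ = x + x²/Ka
C₀ = 5.50 × 10^-4 + (5.50 × 10^-4)²/(8.4 × 10^-6) = 3.66 × 10^-2 M

C₀ = 3.7 × 10^-2 M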